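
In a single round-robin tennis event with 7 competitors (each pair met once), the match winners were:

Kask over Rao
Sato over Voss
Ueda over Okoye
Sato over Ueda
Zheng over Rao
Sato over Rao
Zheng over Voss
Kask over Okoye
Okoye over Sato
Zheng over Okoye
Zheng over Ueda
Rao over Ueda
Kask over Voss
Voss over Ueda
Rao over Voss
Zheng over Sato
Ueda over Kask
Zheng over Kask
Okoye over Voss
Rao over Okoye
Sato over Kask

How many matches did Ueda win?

Ueda's results: beat Kask, Okoye; lost to Sato, Rao, Voss, Zheng.
That is 2 wins.

2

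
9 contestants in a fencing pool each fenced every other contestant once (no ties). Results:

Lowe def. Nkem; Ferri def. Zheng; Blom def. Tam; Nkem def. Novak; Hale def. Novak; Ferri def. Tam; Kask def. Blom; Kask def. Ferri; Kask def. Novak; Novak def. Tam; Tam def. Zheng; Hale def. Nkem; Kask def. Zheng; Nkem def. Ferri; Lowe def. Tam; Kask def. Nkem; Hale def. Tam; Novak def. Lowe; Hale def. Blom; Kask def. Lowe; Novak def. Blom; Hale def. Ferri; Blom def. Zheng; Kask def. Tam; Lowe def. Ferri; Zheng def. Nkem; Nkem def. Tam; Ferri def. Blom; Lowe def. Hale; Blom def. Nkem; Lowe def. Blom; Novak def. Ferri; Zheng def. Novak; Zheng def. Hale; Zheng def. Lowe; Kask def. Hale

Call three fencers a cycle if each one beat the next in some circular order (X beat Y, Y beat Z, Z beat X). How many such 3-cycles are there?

Win totals: Zheng 4, Novak 4, Ferri 3, Blom 3, Tam 1, Nkem 3, Kask 8, Lowe 5, Hale 5.
A fencer with w wins dominates both others in C(w,2) triples; summing gives 6 + 6 + 3 + 3 + 0 + 3 + 28 + 10 + 10 = 69 transitive triples.
Total triples C(9,3) = 84, so cyclic triples = 84 − 69 = 15.

15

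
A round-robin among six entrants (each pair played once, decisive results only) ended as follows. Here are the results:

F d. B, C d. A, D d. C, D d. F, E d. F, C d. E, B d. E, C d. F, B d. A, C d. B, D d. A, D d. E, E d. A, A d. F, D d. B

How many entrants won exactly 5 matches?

1

Win totals: A 1, B 2, C 4, D 5, E 2, F 1.
Exactly 5: D — 1 entrant.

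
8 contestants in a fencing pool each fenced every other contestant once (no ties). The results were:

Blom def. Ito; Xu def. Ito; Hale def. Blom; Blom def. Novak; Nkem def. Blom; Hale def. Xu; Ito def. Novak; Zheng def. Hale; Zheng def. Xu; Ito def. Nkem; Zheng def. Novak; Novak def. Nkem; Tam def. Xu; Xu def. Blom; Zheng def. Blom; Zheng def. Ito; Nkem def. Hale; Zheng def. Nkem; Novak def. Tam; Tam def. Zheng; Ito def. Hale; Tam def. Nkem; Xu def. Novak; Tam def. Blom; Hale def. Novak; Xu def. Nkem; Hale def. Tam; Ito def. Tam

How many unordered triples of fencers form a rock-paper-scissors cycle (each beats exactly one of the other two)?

14

Win totals: Blom 2, Ito 4, Hale 4, Nkem 2, Zheng 6, Tam 4, Xu 4, Novak 2.
A fencer with w wins dominates both others in C(w,2) triples; summing gives 1 + 6 + 6 + 1 + 15 + 6 + 6 + 1 = 42 transitive triples.
Total triples C(8,3) = 56, so cyclic triples = 56 − 42 = 14.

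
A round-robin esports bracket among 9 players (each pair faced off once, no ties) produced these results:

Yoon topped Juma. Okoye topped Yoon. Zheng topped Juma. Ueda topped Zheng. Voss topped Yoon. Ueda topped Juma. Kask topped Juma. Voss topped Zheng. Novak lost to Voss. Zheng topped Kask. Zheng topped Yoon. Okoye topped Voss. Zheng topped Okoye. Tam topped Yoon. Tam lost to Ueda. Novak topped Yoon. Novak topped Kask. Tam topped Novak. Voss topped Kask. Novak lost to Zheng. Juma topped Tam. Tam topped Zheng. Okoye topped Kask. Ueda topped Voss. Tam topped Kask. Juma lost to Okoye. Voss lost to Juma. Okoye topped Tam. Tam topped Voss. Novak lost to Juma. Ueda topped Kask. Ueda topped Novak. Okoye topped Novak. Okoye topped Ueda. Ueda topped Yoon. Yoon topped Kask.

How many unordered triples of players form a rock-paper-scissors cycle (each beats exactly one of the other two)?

Win totals: Okoye 7, Ueda 7, Tam 5, Voss 4, Kask 1, Yoon 2, Zheng 5, Novak 2, Juma 3.
A player with w wins dominates both others in C(w,2) triples; summing gives 21 + 21 + 10 + 6 + 0 + 1 + 10 + 1 + 3 = 73 transitive triples.
Total triples C(9,3) = 84, so cyclic triples = 84 − 73 = 11.

11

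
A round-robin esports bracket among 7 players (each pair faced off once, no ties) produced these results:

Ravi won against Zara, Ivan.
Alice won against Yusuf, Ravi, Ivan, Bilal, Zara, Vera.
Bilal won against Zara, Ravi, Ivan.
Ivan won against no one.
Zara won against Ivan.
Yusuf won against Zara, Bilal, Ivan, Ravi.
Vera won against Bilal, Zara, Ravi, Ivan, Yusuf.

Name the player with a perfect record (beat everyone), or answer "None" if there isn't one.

Alice

Alice has 6 wins out of 6 opponents — a perfect record.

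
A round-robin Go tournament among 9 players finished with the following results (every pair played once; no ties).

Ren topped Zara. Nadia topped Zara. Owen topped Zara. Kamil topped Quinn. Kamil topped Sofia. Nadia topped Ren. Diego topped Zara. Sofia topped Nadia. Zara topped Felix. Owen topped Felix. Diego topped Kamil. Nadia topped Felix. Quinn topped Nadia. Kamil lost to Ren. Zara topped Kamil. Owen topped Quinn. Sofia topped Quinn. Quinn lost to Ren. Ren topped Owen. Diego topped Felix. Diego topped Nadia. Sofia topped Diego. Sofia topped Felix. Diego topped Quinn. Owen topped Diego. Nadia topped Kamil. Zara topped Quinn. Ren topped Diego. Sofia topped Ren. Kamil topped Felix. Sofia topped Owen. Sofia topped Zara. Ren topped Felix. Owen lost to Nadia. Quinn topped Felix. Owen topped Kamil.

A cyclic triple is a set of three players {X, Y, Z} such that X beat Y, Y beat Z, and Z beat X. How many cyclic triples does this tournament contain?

11

Win totals: Kamil 3, Nadia 5, Diego 5, Quinn 2, Sofia 7, Zara 3, Ren 6, Felix 0, Owen 5.
A player with w wins dominates both others in C(w,2) triples; summing gives 3 + 10 + 10 + 1 + 21 + 3 + 15 + 0 + 10 = 73 transitive triples.
Total triples C(9,3) = 84, so cyclic triples = 84 − 73 = 11.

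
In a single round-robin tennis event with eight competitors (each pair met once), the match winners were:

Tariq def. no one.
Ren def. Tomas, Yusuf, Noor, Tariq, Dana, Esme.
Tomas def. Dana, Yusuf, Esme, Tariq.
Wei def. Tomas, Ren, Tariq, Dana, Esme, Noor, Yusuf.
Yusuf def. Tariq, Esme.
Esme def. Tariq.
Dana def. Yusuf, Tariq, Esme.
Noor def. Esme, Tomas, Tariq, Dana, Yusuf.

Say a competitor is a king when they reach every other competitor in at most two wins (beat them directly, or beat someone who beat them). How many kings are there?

Noor cannot reach Wei, Ren in two steps.
Dana cannot reach Noor, Wei, Tomas, Ren in two steps.
Wei reaches everyone (king).
Tariq cannot reach Noor, Dana, Wei, Yusuf, Esme, Tomas, Ren in two steps.
Yusuf cannot reach Noor, Dana, Wei, Tomas, Ren in two steps.
Esme cannot reach Noor, Dana, Wei, Yusuf, Tomas, Ren in two steps.
Tomas cannot reach Noor, Wei, Ren in two steps.
Ren cannot reach Wei in two steps.
Kings: Wei — 1.

1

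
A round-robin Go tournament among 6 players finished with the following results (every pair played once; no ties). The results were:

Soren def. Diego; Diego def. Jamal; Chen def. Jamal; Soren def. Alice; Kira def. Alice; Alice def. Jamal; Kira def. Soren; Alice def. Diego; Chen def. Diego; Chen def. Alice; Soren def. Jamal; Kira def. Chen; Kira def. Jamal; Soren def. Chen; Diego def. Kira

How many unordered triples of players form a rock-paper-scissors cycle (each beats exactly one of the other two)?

3

Of the C(6,3) = 20 triples, the cyclic ones are: {Alice, Diego, Kira}; {Diego, Kira, Chen}; {Diego, Kira, Soren}.
That is 3.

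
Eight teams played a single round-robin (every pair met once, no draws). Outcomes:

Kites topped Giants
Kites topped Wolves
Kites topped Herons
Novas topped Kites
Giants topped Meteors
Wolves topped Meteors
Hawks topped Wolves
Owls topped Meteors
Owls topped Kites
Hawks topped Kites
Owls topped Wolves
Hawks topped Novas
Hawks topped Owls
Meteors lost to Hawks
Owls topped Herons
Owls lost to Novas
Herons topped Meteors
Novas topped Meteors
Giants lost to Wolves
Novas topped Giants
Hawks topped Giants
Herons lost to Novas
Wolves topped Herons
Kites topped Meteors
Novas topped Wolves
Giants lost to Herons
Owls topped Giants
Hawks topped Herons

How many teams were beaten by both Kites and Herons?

Kites beat: Meteors, Herons, Giants, Wolves.
Herons beat: Meteors, Giants.
Both beat: Meteors, Giants — 2.

2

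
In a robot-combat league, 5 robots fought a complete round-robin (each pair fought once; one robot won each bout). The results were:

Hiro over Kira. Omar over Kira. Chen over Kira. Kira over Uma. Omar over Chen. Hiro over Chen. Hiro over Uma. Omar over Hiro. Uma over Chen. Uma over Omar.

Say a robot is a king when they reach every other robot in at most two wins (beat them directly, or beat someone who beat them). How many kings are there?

Hiro reaches everyone (king).
Chen cannot reach Hiro, Omar in two steps.
Kira cannot reach Hiro in two steps.
Omar reaches everyone (king).
Uma reaches everyone (king).
Kings: Hiro, Omar, Uma — 3.

3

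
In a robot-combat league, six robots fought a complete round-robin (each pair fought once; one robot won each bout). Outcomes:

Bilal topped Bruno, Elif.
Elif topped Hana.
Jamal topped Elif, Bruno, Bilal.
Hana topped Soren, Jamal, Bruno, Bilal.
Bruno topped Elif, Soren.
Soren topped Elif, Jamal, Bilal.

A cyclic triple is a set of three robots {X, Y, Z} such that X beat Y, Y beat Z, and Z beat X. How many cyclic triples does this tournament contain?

6

Win totals: Bruno 2, Bilal 2, Jamal 3, Soren 3, Elif 1, Hana 4.
A robot with w wins dominates both others in C(w,2) triples; summing gives 1 + 1 + 3 + 3 + 0 + 6 = 14 transitive triples.
Total triples C(6,3) = 20, so cyclic triples = 20 − 14 = 6.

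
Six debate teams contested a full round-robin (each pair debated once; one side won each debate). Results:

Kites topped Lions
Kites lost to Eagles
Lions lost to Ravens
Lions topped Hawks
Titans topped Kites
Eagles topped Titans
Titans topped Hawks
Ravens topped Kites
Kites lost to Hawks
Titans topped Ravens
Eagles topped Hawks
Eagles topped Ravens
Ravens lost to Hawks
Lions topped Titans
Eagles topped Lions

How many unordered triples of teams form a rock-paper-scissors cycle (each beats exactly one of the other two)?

4

Win totals: Lions 2, Kites 1, Hawks 2, Titans 3, Ravens 2, Eagles 5.
A team with w wins dominates both others in C(w,2) triples; summing gives 1 + 0 + 1 + 3 + 1 + 10 = 16 transitive triples.
Total triples C(6,3) = 20, so cyclic triples = 20 − 16 = 4.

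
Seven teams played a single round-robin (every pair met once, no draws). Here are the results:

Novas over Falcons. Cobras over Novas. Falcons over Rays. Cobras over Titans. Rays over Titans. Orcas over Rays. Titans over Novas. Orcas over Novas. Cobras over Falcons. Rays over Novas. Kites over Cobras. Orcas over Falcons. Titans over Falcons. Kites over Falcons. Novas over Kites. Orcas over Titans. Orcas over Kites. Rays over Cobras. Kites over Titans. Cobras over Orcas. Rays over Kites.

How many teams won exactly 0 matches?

0

Win totals: Orcas 5, Novas 2, Cobras 4, Titans 2, Falcons 1, Kites 3, Rays 4.
No team has exactly 0 wins.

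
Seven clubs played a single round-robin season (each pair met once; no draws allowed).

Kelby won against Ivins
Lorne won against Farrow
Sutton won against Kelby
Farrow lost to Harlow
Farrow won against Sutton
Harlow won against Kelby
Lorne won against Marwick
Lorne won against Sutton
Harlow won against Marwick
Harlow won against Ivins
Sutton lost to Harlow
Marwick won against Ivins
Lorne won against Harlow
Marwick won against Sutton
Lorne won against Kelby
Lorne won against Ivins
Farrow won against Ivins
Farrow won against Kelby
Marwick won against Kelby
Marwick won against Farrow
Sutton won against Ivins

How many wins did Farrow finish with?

Farrow's results: beat Ivins, Kelby, Sutton; lost to Lorne, Marwick, Harlow.
That is 3 wins.

3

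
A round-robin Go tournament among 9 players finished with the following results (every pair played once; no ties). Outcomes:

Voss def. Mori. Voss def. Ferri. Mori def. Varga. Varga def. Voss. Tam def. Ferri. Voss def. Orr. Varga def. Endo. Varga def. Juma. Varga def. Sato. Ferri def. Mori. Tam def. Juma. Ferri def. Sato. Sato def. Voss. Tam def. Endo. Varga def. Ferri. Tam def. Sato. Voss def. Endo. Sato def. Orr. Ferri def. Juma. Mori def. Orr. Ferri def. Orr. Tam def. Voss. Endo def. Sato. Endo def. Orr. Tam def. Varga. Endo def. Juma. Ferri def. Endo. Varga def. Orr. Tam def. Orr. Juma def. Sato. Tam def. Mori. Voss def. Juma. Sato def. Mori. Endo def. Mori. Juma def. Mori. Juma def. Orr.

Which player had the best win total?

Win totals: Tam 8, Sato 3, Endo 4, Voss 5, Varga 6, Orr 0, Juma 3, Ferri 5, Mori 2.
Tam leads with 8 wins (next highest: 6).

Tam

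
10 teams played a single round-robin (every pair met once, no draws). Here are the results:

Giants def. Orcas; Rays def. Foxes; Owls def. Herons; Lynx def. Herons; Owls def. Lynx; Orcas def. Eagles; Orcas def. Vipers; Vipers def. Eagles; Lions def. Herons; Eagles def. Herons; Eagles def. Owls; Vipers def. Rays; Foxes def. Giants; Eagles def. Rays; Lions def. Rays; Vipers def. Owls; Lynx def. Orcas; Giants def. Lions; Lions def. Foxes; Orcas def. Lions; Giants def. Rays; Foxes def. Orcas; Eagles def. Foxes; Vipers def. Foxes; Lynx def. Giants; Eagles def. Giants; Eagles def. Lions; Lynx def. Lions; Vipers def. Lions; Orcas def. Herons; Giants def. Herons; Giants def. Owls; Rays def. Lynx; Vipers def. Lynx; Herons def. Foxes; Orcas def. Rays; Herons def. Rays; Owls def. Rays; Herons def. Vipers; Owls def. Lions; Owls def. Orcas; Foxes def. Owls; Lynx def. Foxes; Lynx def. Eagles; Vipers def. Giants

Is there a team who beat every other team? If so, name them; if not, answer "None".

Highest win total is Vipers with 7 (out of 9 possible).
Vipers lost to Herons, Orcas, so no team went undefeated.

None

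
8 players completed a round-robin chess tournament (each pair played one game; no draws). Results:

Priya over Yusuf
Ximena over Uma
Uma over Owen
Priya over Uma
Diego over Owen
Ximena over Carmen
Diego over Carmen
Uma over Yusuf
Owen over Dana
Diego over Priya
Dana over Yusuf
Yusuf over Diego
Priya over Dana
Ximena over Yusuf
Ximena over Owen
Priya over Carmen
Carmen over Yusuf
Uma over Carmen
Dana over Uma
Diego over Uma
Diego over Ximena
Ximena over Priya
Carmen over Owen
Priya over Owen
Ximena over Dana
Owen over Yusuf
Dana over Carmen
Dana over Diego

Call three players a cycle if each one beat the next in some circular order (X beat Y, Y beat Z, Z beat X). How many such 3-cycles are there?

10

Win totals: Uma 3, Priya 5, Diego 5, Carmen 2, Yusuf 1, Owen 2, Ximena 6, Dana 4.
A player with w wins dominates both others in C(w,2) triples; summing gives 3 + 10 + 10 + 1 + 0 + 1 + 15 + 6 = 46 transitive triples.
Total triples C(8,3) = 56, so cyclic triples = 56 − 46 = 10.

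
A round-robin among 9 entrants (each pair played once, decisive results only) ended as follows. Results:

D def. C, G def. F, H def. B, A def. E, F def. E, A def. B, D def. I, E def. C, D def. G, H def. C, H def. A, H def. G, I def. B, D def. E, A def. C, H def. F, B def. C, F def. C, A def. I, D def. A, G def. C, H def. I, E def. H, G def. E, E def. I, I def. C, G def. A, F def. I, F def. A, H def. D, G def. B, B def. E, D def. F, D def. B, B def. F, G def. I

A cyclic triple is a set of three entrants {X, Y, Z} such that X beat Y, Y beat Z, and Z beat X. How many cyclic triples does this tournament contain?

8

Win totals: A 4, B 3, C 0, D 7, E 3, F 4, G 6, H 7, I 2.
An entrant with w wins dominates both others in C(w,2) triples; summing gives 6 + 3 + 0 + 21 + 3 + 6 + 15 + 21 + 1 = 76 transitive triples.
Total triples C(9,3) = 84, so cyclic triples = 84 − 76 = 8.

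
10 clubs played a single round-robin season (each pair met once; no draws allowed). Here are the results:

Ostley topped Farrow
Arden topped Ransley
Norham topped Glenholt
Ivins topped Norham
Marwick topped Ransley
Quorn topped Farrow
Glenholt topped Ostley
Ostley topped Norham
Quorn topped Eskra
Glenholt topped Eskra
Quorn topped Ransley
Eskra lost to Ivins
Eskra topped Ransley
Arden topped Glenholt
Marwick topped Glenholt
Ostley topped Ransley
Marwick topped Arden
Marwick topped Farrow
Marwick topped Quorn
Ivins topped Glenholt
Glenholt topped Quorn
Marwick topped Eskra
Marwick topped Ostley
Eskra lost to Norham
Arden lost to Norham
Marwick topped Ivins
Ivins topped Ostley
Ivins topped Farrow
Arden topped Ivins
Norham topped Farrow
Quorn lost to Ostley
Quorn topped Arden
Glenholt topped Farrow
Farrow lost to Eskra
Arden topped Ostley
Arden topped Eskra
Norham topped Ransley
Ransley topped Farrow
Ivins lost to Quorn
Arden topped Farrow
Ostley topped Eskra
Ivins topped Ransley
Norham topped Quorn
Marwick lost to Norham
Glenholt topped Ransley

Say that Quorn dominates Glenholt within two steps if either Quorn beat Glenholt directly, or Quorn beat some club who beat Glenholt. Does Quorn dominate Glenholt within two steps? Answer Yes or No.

Quorn did not beat Glenholt directly.
Quorn beat Ivins, Farrow, Eskra, Ransley, Arden. Of those, Ivins beat Glenholt.

Yes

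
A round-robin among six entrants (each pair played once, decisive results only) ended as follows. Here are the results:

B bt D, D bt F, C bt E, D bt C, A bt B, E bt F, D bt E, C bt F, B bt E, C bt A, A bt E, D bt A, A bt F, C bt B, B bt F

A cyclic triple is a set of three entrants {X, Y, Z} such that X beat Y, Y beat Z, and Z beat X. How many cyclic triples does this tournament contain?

Win totals: A 3, B 3, C 4, D 4, E 1, F 0.
An entrant with w wins dominates both others in C(w,2) triples; summing gives 3 + 3 + 6 + 6 + 0 + 0 = 18 transitive triples.
Total triples C(6,3) = 20, so cyclic triples = 20 − 18 = 2.

2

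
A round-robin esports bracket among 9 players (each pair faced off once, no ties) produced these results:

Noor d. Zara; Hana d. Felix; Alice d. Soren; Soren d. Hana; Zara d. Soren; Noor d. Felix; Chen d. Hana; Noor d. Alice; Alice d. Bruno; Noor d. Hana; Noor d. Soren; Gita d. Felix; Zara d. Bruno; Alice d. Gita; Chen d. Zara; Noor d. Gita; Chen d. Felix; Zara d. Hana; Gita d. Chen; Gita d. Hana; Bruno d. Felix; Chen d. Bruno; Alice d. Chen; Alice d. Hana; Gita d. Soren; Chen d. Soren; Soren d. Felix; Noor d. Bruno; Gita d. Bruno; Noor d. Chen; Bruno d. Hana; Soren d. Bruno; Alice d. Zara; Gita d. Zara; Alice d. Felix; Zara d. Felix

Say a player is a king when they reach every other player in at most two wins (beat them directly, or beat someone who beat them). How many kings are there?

Chen cannot reach Gita, Noor, Alice in two steps.
Bruno cannot reach Chen, Gita, Zara, Noor, Soren, Alice in two steps.
Gita cannot reach Noor, Alice in two steps.
Felix cannot reach Chen, Bruno, Gita, Zara, Noor, Hana, Soren, Alice in two steps.
Zara cannot reach Chen, Gita, Noor, Alice in two steps.
Noor reaches everyone (king).
Hana cannot reach Chen, Bruno, Gita, Zara, Noor, Soren, Alice in two steps.
Soren cannot reach Chen, Gita, Zara, Noor, Alice in two steps.
Alice cannot reach Noor in two steps.
Kings: Noor — 1.

1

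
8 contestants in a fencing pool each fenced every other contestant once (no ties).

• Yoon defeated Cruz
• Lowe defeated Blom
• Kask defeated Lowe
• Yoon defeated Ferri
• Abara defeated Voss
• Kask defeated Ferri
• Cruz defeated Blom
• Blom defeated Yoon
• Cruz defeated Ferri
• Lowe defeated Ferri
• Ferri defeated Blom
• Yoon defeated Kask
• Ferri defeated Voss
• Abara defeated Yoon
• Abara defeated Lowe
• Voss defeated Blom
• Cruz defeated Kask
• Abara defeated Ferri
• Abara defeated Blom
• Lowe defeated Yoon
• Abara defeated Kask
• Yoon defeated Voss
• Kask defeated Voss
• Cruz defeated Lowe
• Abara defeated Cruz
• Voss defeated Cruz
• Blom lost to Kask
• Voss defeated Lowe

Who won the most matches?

Abara

Win totals: Kask 4, Ferri 2, Voss 3, Blom 1, Yoon 4, Lowe 3, Abara 7, Cruz 4.
Abara leads with 7 wins (next highest: 4).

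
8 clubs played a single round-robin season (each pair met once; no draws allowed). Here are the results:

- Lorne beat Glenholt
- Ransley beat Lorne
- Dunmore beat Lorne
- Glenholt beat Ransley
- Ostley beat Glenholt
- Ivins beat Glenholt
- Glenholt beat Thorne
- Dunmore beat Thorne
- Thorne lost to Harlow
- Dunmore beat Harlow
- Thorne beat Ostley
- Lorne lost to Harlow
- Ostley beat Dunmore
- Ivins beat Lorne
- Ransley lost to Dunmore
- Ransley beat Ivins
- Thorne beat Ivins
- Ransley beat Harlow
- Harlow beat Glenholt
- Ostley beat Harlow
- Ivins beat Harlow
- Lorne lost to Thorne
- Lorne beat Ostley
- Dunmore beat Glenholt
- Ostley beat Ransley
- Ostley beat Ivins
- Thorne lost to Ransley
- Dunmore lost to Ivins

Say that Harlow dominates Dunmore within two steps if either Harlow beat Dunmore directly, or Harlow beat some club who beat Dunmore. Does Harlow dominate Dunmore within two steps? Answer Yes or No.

Harlow did not beat Dunmore directly.
Harlow beat Lorne, Thorne, Glenholt, but each of them lost to Dunmore. No two-step path.

No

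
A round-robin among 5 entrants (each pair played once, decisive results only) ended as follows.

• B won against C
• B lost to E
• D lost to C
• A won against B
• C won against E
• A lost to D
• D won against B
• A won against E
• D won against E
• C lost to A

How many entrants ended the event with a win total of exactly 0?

Win totals: A 3, B 1, C 2, D 3, E 1.
No entrant has exactly 0 wins.

0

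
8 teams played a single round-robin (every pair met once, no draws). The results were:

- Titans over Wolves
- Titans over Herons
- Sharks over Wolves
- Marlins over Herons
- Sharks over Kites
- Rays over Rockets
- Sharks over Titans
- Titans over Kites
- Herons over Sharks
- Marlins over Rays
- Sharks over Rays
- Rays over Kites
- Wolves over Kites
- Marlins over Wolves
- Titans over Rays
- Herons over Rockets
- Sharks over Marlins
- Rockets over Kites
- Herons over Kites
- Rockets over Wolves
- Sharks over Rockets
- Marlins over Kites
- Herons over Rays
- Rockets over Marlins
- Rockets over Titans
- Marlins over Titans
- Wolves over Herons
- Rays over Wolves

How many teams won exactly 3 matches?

1

Win totals: Rays 3, Rockets 4, Herons 4, Kites 0, Marlins 5, Sharks 6, Wolves 2, Titans 4.
Exactly 3: Rays — 1 team.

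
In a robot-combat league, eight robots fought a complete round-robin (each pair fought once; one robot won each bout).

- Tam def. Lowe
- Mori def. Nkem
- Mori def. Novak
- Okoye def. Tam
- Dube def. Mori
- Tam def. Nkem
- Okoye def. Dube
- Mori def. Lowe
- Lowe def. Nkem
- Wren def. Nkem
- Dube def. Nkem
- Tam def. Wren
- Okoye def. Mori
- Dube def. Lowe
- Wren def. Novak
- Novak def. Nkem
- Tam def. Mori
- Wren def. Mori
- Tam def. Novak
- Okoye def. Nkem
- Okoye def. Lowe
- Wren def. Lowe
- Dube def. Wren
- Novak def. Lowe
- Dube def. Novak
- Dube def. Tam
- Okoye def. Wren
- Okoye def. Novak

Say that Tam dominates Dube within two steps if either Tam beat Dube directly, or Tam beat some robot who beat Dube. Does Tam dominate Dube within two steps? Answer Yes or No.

No

Tam did not beat Dube directly.
Tam beat Wren, Mori, Nkem, Lowe, Novak, but each of them lost to Dube. No two-step path.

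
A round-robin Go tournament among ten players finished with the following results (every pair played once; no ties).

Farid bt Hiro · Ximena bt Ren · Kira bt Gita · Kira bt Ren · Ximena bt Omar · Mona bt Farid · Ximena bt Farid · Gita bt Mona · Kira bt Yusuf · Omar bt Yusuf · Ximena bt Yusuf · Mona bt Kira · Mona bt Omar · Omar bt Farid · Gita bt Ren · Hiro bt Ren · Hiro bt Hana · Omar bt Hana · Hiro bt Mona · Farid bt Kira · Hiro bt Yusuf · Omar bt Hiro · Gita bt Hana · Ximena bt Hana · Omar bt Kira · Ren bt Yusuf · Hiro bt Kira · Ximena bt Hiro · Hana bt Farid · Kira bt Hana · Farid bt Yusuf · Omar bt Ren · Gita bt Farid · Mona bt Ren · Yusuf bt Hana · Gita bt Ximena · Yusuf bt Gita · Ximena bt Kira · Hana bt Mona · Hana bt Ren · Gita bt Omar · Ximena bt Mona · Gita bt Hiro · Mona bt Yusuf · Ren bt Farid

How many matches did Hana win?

3

Hana's results: beat Farid, Mona, Ren; lost to Yusuf, Ximena, Gita, Kira, Hiro, Omar.
That is 3 wins.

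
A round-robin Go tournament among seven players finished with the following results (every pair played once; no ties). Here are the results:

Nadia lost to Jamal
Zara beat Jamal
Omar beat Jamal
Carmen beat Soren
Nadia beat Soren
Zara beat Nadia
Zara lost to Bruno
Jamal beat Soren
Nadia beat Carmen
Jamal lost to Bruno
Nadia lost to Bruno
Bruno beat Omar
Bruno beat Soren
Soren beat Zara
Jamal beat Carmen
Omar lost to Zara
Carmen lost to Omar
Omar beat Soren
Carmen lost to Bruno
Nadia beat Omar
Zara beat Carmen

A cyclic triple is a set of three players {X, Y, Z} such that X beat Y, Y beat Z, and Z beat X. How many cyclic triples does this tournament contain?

5

Win totals: Jamal 3, Soren 1, Zara 4, Nadia 3, Omar 3, Carmen 1, Bruno 6.
A player with w wins dominates both others in C(w,2) triples; summing gives 3 + 0 + 6 + 3 + 3 + 0 + 15 = 30 transitive triples.
Total triples C(7,3) = 35, so cyclic triples = 35 − 30 = 5.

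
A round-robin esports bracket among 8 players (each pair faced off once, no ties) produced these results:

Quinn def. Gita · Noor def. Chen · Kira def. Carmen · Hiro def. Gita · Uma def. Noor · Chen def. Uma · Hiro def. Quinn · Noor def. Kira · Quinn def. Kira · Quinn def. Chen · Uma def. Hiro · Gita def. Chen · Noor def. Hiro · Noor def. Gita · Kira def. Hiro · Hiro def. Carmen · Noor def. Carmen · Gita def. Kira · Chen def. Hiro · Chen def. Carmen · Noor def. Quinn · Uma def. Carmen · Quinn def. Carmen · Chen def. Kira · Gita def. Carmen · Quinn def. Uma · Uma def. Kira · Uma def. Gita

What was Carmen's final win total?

Carmen's results: beat no one; lost to Uma, Gita, Chen, Noor, Hiro, Kira, Quinn.
That is 0 wins.

0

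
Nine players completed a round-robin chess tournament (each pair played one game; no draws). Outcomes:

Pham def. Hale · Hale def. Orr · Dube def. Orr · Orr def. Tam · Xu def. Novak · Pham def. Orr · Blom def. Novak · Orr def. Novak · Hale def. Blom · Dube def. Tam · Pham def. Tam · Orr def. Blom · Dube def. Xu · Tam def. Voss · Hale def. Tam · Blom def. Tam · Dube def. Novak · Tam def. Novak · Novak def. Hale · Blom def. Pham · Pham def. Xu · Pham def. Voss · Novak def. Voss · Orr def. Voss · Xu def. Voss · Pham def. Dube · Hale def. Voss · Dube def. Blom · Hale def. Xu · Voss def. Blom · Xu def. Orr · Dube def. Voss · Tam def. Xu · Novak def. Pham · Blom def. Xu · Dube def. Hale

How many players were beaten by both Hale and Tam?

2

Hale beat: Blom, Tam, Xu, Orr, Voss.
Tam beat: Novak, Xu, Voss.
Both beat: Xu, Voss — 2.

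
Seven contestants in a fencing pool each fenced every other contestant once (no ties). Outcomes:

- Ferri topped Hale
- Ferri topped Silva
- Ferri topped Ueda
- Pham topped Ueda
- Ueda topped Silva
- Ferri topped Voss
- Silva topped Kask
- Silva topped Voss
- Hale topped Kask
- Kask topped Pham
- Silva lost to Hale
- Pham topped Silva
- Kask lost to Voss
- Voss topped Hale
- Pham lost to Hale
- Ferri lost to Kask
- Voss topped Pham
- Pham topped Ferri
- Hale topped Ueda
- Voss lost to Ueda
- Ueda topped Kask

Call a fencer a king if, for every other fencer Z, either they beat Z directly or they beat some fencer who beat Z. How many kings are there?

Silva cannot reach Ueda in two steps.
Kask reaches everyone (king).
Pham reaches everyone (king).
Ferri reaches everyone (king).
Ueda reaches everyone (king).
Voss reaches everyone (king).
Hale reaches everyone (king).
Kings: Kask, Pham, Ferri, Ueda, Voss, Hale — 6.

6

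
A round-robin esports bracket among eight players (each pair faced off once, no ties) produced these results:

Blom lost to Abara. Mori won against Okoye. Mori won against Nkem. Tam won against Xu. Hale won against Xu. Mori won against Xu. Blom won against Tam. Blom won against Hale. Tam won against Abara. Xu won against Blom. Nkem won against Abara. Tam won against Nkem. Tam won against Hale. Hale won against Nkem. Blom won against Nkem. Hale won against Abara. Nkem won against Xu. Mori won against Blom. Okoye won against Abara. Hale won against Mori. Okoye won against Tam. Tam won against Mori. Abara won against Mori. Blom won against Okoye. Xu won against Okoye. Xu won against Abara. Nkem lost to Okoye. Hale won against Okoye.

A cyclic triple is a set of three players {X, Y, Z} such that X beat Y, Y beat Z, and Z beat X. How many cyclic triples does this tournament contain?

16

Win totals: Okoye 3, Mori 4, Blom 4, Tam 5, Abara 2, Hale 5, Xu 3, Nkem 2.
A player with w wins dominates both others in C(w,2) triples; summing gives 3 + 6 + 6 + 10 + 1 + 10 + 3 + 1 = 40 transitive triples.
Total triples C(8,3) = 56, so cyclic triples = 56 − 40 = 16.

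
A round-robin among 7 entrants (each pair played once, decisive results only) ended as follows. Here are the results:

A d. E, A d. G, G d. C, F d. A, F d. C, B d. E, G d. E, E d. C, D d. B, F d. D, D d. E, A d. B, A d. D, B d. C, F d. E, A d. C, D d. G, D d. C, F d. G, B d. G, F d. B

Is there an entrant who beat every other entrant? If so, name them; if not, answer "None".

F has 6 wins out of 6 opponents — a perfect record.

F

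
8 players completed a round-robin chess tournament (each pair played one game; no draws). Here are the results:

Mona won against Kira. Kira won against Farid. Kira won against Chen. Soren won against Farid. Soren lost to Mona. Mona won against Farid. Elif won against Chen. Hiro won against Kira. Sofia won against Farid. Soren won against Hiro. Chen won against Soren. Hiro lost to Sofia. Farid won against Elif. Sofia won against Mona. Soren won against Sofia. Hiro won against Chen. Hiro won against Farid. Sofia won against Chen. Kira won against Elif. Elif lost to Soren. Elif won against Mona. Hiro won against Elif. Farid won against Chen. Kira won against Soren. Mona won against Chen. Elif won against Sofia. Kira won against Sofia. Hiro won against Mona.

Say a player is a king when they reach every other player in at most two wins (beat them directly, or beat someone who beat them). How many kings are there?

Sofia reaches everyone (king).
Farid cannot reach Hiro, Kira in two steps.
Mona reaches everyone (king).
Soren reaches everyone (king).
Hiro reaches everyone (king).
Kira reaches everyone (king).
Chen cannot reach Mona, Kira in two steps.
Elif reaches everyone (king).
Kings: Sofia, Mona, Soren, Hiro, Kira, Elif — 6.

6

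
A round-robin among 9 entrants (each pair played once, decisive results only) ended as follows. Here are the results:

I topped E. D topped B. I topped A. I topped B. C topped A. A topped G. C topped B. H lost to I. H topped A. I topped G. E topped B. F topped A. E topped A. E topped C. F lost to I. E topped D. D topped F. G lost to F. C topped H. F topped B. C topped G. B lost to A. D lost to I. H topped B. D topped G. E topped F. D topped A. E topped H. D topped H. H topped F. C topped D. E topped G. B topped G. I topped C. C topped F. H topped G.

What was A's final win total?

2

A's results: beat B, G; lost to C, D, E, F, H, I.
That is 2 wins.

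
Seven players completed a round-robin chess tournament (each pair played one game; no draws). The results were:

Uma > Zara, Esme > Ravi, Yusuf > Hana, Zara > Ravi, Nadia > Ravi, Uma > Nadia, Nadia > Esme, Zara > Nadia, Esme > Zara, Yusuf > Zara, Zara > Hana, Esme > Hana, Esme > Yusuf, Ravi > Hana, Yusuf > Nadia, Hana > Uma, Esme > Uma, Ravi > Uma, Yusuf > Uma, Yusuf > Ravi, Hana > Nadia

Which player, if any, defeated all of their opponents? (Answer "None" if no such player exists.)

Highest win total is Yusuf with 5 (out of 6 possible).
Yusuf lost to Esme, so no player went undefeated.

None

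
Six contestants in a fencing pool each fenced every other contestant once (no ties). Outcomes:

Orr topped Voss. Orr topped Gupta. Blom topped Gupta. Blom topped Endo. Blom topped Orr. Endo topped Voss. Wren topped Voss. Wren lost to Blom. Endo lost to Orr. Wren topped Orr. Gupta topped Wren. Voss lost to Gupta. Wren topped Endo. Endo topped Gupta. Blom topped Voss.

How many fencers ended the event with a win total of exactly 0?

Win totals: Wren 3, Orr 3, Endo 2, Gupta 2, Blom 5, Voss 0.
Exactly 0: Voss — 1 fencer.

1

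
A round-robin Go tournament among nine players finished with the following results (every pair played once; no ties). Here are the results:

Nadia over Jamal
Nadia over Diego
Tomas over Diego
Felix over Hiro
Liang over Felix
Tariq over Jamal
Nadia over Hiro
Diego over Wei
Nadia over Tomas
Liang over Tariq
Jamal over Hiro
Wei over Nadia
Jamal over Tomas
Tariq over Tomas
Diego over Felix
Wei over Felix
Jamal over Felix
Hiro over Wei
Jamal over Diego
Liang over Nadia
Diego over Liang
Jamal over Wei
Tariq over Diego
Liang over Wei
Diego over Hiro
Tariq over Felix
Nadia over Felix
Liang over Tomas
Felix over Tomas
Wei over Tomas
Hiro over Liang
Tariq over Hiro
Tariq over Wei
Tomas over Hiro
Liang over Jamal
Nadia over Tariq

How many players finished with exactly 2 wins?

3

Win totals: Tariq 6, Hiro 2, Nadia 6, Diego 4, Wei 3, Liang 6, Tomas 2, Jamal 5, Felix 2.
Exactly 2: Hiro, Tomas, Felix — 3 players.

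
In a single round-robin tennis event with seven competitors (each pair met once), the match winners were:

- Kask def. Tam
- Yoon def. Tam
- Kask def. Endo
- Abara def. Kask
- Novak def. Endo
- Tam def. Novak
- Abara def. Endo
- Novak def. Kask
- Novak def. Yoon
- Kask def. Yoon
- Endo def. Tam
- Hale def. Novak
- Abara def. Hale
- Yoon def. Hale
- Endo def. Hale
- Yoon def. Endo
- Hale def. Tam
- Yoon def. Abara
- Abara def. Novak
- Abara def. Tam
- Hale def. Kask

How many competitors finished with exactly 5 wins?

Win totals: Kask 3, Tam 1, Abara 5, Yoon 4, Novak 3, Hale 3, Endo 2.
Exactly 5: Abara — 1 competitor.

1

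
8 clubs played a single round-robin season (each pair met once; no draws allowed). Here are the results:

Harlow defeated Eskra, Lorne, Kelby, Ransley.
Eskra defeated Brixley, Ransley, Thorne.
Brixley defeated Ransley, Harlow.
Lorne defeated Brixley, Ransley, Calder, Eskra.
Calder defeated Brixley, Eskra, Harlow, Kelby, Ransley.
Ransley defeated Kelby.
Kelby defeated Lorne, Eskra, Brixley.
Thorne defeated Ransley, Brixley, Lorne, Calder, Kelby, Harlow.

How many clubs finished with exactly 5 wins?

1

Win totals: Ransley 1, Brixley 2, Lorne 4, Thorne 6, Harlow 4, Eskra 3, Kelby 3, Calder 5.
Exactly 5: Calder — 1 club.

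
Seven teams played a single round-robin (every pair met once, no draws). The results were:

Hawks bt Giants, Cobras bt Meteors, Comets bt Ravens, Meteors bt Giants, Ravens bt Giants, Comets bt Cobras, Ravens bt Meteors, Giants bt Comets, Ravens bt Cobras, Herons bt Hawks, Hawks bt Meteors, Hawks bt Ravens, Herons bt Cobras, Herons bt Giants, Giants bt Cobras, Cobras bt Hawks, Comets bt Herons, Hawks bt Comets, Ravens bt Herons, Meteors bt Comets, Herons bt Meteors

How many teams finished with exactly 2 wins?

Win totals: Comets 3, Giants 2, Meteors 2, Ravens 4, Herons 4, Hawks 4, Cobras 2.
Exactly 2: Giants, Meteors, Cobras — 3 teams.

3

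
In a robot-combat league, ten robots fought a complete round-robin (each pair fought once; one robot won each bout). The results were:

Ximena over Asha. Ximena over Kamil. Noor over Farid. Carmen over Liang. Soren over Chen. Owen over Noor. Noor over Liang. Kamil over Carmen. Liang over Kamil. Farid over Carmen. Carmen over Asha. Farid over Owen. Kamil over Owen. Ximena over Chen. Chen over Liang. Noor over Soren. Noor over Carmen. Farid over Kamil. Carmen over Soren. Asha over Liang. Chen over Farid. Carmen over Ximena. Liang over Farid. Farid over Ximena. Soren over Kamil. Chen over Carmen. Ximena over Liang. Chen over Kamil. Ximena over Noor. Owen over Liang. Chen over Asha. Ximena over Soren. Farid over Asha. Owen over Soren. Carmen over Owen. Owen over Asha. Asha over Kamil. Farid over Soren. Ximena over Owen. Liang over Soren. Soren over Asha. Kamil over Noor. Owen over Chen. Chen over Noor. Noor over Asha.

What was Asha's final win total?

2

Asha's results: beat Liang, Kamil; lost to Owen, Carmen, Soren, Ximena, Noor, Chen, Farid.
That is 2 wins.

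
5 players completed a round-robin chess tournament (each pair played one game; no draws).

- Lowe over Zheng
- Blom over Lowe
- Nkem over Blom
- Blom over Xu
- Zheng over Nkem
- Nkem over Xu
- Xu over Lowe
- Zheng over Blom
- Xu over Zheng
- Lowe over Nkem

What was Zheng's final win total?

2

Zheng's results: beat Nkem, Blom; lost to Lowe, Xu.
That is 2 wins.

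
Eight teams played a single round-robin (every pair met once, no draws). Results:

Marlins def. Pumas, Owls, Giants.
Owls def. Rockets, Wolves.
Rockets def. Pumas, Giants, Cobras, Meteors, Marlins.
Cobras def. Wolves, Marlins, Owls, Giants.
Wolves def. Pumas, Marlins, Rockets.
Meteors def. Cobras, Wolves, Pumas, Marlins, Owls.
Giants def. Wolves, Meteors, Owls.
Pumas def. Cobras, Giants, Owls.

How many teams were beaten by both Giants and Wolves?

Giants beat: Wolves, Owls, Meteors.
Wolves beat: Pumas, Rockets, Marlins.
No one was beaten by both.

0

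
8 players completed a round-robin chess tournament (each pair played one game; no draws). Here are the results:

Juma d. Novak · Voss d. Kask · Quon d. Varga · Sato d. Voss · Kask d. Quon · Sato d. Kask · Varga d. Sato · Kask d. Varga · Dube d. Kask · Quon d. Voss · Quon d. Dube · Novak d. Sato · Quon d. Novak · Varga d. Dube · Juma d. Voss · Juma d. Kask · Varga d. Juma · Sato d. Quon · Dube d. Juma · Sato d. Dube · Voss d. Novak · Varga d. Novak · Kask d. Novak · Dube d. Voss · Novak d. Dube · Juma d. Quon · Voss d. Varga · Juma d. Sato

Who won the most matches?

Win totals: Kask 3, Juma 5, Sato 4, Voss 3, Quon 4, Varga 4, Dube 3, Novak 2.
Juma leads with 5 wins (next highest: 4).

Juma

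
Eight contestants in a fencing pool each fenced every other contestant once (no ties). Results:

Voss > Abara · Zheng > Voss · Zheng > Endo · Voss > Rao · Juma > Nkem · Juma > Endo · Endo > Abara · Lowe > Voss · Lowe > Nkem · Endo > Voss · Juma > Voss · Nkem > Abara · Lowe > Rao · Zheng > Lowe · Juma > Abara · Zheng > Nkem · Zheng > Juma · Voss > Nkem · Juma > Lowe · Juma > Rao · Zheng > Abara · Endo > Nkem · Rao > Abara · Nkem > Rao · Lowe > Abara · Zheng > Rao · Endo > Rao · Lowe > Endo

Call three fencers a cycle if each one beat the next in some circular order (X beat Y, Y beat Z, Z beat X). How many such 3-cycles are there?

0

Win totals: Juma 6, Zheng 7, Endo 4, Lowe 5, Rao 1, Nkem 2, Abara 0, Voss 3.
A fencer with w wins dominates both others in C(w,2) triples; summing gives 15 + 21 + 6 + 10 + 0 + 1 + 0 + 3 = 56 transitive triples.
Total triples C(8,3) = 56, so cyclic triples = 56 − 56 = 0.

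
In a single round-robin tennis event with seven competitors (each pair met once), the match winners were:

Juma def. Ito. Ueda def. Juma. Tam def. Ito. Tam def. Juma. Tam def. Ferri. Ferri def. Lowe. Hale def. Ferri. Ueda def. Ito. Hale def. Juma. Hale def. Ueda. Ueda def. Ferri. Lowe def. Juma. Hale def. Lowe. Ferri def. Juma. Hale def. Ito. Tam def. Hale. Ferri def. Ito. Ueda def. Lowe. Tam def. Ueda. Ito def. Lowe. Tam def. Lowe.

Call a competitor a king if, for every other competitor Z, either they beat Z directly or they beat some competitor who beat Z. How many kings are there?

Hale cannot reach Tam in two steps.
Tam reaches everyone (king).
Ueda cannot reach Hale, Tam in two steps.
Juma cannot reach Hale, Tam, Ueda, Ferri in two steps.
Ito cannot reach Hale, Tam, Ueda, Ferri in two steps.
Lowe cannot reach Hale, Tam, Ueda, Ferri in two steps.
Ferri cannot reach Hale, Tam, Ueda in two steps.
Kings: Tam — 1.

1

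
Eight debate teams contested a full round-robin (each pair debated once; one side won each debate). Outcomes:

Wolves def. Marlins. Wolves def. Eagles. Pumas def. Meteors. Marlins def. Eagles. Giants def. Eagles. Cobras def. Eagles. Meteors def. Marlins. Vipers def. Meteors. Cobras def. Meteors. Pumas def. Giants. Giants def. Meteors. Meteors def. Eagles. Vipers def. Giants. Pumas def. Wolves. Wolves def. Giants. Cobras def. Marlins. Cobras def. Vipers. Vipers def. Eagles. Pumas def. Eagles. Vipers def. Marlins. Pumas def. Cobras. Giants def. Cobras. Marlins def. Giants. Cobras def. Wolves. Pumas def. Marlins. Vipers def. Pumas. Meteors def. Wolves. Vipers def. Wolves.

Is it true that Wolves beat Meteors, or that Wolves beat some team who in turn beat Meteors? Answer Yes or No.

Wolves did not beat Meteors directly.
Wolves beat Eagles, Giants, Marlins. Of those, Giants beat Meteors.

Yes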